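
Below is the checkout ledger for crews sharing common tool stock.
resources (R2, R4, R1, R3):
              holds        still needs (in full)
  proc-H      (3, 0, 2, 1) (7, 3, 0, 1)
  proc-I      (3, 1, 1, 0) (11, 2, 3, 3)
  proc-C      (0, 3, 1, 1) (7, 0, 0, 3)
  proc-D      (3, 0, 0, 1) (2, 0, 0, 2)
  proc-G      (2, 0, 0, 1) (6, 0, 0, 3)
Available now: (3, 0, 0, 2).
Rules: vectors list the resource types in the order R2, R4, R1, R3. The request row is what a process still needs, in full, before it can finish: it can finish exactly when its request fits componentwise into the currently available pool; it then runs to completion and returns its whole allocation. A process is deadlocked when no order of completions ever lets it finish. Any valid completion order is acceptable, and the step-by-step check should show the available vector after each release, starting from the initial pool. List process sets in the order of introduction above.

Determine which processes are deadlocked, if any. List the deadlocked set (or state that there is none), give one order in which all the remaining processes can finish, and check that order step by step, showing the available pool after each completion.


No process is deadlocked.
Key observation: the pool covers proc-D at once, and every later process fits after earlier releases.
The rest can finish in the order proc-D, proc-G, proc-C, proc-H, proc-I. Step-by-step check:
  pool = (3, 0, 0, 2)
  run proc-D (needs (2, 0, 0, 2), free (3, 0, 0, 2)); after release of (3, 0, 0, 1) the pool is (6, 0, 0, 3)
  run proc-G (needs (6, 0, 0, 3), free (6, 0, 0, 3)); after release of (2, 0, 0, 1) the pool is (8, 0, 0, 4)
  run proc-C (needs (7, 0, 0, 3), free (8, 0, 0, 4)); after release of (0, 3, 1, 1) the pool is (8, 3, 1, 5)
  run proc-H (needs (7, 3, 0, 1), free (8, 3, 1, 5)); after release of (3, 0, 2, 1) the pool is (11, 3, 3, 6)
  run proc-I (needs (11, 2, 3, 3), free (11, 3, 3, 6)); after release of (3, 1, 1, 0) the pool is (14, 4, 4, 6)


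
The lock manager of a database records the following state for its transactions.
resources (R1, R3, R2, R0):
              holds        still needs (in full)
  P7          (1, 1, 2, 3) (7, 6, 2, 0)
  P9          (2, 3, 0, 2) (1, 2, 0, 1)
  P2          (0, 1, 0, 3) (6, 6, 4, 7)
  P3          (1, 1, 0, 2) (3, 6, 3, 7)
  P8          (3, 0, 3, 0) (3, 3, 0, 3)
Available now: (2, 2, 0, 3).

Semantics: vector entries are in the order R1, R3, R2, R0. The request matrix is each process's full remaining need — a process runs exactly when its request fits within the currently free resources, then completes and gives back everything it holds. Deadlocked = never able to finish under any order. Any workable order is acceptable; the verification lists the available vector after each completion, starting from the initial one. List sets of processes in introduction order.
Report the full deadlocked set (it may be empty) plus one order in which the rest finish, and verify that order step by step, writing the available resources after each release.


Deadlocked: P7, P2 and P3.
Key observation: even finishing P9, P8 leaves just (7, 5, 3, 5) free — too little R3 for any of the remaining processes.
A valid finishing order for the others: P9, P8. Step-by-step check:
  pool = (2, 2, 0, 3)
  run P9 (needs (1, 2, 0, 1), free (2, 2, 0, 3)); after release of (2, 3, 0, 2) the pool is (4, 5, 0, 5)
  run P8 (needs (3, 3, 0, 3), free (4, 5, 0, 5)); after release of (3, 0, 3, 0) the pool is (7, 5, 3, 5)
None of the blocked processes ever fits:
  P7 cannot run: need (7, 6, 2, 0) vs free (7, 5, 3, 5) (insufficient R3)
  P2 cannot run: need (6, 6, 4, 7) vs free (7, 5, 3, 5) (insufficient R3, R2 and R0)
  P3 cannot run: need (3, 6, 3, 7) vs free (7, 5, 3, 5) (insufficient R3 and R0)


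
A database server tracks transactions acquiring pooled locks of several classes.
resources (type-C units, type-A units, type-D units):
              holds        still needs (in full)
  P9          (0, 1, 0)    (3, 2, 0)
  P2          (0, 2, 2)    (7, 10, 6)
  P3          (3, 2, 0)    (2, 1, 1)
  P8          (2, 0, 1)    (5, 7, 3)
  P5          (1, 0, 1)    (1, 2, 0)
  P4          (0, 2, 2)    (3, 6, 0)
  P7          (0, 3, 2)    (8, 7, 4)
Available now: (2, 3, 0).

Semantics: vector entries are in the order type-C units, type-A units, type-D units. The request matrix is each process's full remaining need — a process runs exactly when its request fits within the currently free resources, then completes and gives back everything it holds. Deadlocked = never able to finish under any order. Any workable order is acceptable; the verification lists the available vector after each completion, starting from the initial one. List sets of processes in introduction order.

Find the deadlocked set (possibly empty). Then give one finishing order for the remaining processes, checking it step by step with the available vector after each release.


The deadlocked set is empty.
Key observation: P5 fits the free pool immediately, and its release cascades until everyone finishes.
One completion order for the rest: P5, P3, P9, P4, P8, P7, P2. Step-by-step check:
  pool = (2, 3, 0)
  run P5 (needs (1, 2, 0), free (2, 3, 0)); after release of (1, 0, 1) the pool is (3, 3, 1)
  run P3 (needs (2, 1, 1), free (3, 3, 1)); after release of (3, 2, 0) the pool is (6, 5, 1)
  run P9 (needs (3, 2, 0), free (6, 5, 1)); after release of (0, 1, 0) the pool is (6, 6, 1)
  run P4 (needs (3, 6, 0), free (6, 6, 1)); after release of (0, 2, 2) the pool is (6, 8, 3)
  run P8 (needs (5, 7, 3), free (6, 8, 3)); after release of (2, 0, 1) the pool is (8, 8, 4)
  run P7 (needs (8, 7, 4), free (8, 8, 4)); after release of (0, 3, 2) the pool is (8, 11, 6)
  run P2 (needs (7, 10, 6), free (8, 11, 6)); after release of (0, 2, 2) the pool is (8, 13, 8)


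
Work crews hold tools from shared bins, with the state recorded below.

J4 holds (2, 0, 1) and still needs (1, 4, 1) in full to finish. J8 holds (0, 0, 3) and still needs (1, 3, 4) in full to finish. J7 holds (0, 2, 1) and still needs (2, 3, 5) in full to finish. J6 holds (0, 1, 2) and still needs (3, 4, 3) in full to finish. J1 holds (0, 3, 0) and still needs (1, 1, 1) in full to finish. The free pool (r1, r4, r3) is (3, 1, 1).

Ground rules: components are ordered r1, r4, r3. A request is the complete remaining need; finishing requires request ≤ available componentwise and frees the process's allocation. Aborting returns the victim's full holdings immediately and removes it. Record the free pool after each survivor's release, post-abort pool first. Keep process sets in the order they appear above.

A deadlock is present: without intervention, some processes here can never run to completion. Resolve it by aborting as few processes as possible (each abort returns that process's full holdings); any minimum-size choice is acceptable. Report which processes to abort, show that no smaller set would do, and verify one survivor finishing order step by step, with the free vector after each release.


The answer: abort J7.
Key observation: the returned (0, 2, 1) from J7 is what brings J6 — unrunnable before, under any order — into play at step 3.
Minimality: the empty abort set fails — the state is deadlocked as it stands.
The survivors complete as J1, J4, J6, J8. Verifying each step (starting from the post-abort pool):
  pool = (3, 3, 2)
  J1 needs (1, 1, 1) <= (3, 3, 2) -> finishes; pool += (0, 3, 0) = (3, 6, 2)
  J4 needs (1, 4, 1) <= (3, 6, 2) -> finishes; pool += (2, 0, 1) = (5, 6, 3)
  J6 needs (3, 4, 3) <= (5, 6, 3) -> finishes; pool += (0, 1, 2) = (5, 7, 5)
  J8 needs (1, 3, 4) <= (5, 7, 5) -> finishes; pool += (0, 0, 3) = (5, 7, 8)


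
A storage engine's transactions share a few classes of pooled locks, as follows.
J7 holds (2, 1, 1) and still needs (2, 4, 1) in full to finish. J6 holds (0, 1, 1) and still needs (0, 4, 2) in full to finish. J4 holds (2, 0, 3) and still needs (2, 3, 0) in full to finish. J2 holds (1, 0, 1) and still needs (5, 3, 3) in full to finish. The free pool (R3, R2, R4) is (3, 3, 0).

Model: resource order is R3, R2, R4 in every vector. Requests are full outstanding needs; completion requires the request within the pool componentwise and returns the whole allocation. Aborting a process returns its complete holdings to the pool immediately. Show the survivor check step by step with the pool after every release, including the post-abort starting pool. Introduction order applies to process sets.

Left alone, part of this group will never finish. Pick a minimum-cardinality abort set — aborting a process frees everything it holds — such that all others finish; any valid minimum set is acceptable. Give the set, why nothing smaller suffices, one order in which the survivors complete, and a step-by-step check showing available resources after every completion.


The answer: abort J6.
Key observation: J7 could never have finished before the abort; with (0, 1, 1) returned by J6, it fits at step 3.
Minimality: the empty abort set fails — the state is deadlocked as it stands.
Survivors finish in the order: J4, J2, J7. Verifying each step (pool after the aborts first):
  pool = (3, 4, 1)
  J4 needs (2, 3, 0) <= (3, 4, 1) -> finishes; pool += (2, 0, 3) = (5, 4, 4)
  J2 needs (5, 3, 3) <= (5, 4, 4) -> finishes; pool += (1, 0, 1) = (6, 4, 5)
  J7 needs (2, 4, 1) <= (6, 4, 5) -> finishes; pool += (2, 1, 1) = (8, 5, 6)


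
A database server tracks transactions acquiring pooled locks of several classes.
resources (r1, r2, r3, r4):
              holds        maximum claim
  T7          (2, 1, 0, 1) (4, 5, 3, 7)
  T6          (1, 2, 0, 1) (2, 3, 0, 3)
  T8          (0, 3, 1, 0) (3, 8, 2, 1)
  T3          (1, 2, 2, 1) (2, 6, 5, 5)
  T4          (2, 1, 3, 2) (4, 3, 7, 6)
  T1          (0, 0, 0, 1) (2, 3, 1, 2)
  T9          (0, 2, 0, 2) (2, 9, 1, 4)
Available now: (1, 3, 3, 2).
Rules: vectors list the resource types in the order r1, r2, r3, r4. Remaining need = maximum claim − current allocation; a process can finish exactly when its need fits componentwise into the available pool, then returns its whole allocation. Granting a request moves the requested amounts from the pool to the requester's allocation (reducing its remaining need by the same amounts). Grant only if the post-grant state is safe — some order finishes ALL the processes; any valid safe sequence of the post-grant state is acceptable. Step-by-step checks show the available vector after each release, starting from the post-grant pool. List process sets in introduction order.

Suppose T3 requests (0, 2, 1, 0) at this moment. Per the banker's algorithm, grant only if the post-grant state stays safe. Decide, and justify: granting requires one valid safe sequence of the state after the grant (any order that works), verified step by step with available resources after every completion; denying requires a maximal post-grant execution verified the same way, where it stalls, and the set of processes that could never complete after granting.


GRANT. The post-grant state is safe; one safe sequence: T6, T1, T3, T8, T4, T7, T9.
Key observation: after the grant the pool drops to (1, 1, 2, 2), which still lets T6 finish first and unwind the rest.
Step-by-step check of the post-grant state:
  pool = (1, 1, 2, 2)
  T6 needs (1, 1, 0, 2) <= (1, 1, 2, 2) -> finishes; pool += (1, 2, 0, 1) = (2, 3, 2, 3)
  T1 needs (2, 3, 1, 1) <= (2, 3, 2, 3) -> finishes; pool += (0, 0, 0, 1) = (2, 3, 2, 4)
  T3 needs (1, 2, 2, 4) <= (2, 3, 2, 4) -> finishes; pool += (1, 4, 3, 1) = (3, 7, 5, 5)
  T8 needs (3, 5, 1, 1) <= (3, 7, 5, 5) -> finishes; pool += (0, 3, 1, 0) = (3, 10, 6, 5)
  T4 needs (2, 2, 4, 4) <= (3, 10, 6, 5) -> finishes; pool += (2, 1, 3, 2) = (5, 11, 9, 7)
  T7 needs (2, 4, 3, 6) <= (5, 11, 9, 7) -> finishes; pool += (2, 1, 0, 1) = (7, 12, 9, 8)
  T9 needs (2, 7, 1, 2) <= (7, 12, 9, 8) -> finishes; pool += (0, 2, 0, 2) = (7, 14, 9, 10)


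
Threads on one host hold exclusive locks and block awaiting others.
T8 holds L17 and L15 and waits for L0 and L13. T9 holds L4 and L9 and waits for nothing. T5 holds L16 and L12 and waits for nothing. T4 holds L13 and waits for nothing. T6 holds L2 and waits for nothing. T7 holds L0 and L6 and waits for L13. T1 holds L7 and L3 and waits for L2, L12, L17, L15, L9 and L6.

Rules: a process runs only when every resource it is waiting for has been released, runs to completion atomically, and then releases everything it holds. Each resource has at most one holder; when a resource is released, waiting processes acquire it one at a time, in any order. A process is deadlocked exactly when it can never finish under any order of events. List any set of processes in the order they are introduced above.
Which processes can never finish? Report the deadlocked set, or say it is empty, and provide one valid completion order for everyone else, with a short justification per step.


The deadlocked set is empty.
Key observation: no waiting chain loops back on itself — every chain ends at a process that waits on nothing, so everyone eventually runs.
One completion order for the rest: T4, T9, T6, T7, T8, T5, T1.
Step-by-step check:
  T4: no waits; runs immediately, freeing L13
  T9: no waits; runs immediately, freeing L4 and L9
  T6: no waits; runs immediately, freeing L2
  T7 waits on L13 — all released -> runs and releases L0 and L6
  T8 waits on L0 and L13 — all released -> runs and releases L17 and L15
  T5: no waits; runs immediately, freeing L16 and L12
  T1 waits on L2, L12, L17, L15, L9 and L6 — all released -> runs and releases L7 and L3


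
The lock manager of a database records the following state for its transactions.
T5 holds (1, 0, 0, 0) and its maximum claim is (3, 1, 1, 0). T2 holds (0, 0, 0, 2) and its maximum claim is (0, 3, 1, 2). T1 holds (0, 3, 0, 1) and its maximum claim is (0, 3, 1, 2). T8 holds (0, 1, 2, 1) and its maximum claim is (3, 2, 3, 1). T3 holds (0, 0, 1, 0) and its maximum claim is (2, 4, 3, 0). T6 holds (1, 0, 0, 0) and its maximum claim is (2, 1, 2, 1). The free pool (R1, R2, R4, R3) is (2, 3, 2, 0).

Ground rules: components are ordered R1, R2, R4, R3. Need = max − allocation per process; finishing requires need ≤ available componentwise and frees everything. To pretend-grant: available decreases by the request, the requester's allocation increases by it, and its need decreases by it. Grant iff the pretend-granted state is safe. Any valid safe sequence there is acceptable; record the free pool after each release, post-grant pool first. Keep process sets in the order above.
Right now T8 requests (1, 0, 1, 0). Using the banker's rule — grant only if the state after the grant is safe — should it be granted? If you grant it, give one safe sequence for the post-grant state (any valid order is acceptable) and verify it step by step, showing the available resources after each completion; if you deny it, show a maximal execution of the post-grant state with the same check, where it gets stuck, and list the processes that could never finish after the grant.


DENY: after the grant no complete ordering would exist.
Key observation: after T2, T1 the pool peaks at (1, 6, 1, 3), and each blocked process is short somewhere: T5 on R1; T8 on R1; T3 on R1, R4; T6 on R4.
On the post-grant state, T2, T1 is a maximal run — nothing extends it. Verifying each step:
  pool = (1, 3, 1, 0)
  T2: need (0, 3, 1, 0) fits (1, 3, 1, 0); releases (0, 0, 0, 2), pool now (1, 3, 1, 2)
  T1: need (0, 0, 1, 1) fits (1, 3, 1, 2); releases (0, 3, 0, 1), pool now (1, 6, 1, 3)
  T5 cannot run: need (2, 1, 1, 0) vs free (1, 6, 1, 3) (insufficient R1)
  T8 cannot run: need (2, 1, 0, 0) vs free (1, 6, 1, 3) (insufficient R1)
  T3 cannot run: need (2, 4, 2, 0) vs free (1, 6, 1, 3) (insufficient R1 and R4)
  T6 cannot run: need (1, 1, 2, 1) vs free (1, 6, 1, 3) (insufficient R4)
Post-grant, the permanently blocked set is T5, T8, T3 and T6.


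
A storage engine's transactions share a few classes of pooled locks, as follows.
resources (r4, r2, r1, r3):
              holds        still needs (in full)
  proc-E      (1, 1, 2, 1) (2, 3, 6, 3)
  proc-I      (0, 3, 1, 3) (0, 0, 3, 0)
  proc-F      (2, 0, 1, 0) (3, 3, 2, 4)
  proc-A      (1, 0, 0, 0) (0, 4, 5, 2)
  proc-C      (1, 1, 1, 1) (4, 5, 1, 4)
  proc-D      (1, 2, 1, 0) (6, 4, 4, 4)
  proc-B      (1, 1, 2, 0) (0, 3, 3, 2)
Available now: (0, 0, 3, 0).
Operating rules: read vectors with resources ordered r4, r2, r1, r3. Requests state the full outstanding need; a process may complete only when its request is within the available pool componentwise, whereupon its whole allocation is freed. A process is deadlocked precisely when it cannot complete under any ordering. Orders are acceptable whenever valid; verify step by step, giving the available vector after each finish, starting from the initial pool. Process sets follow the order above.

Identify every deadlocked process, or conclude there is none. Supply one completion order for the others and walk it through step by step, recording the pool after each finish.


No process is deadlocked.
Key observation: proc-I fits the free pool immediately, and its release cascades until everyone finishes.
One completion order for the rest: proc-I, proc-B, proc-A, proc-E, proc-F, proc-C, proc-D. Check, step by step:
  pool = (0, 0, 3, 0)
  proc-I needs (0, 0, 3, 0) <= (0, 0, 3, 0) -> finishes; pool += (0, 3, 1, 3) = (0, 3, 4, 3)
  proc-B needs (0, 3, 3, 2) <= (0, 3, 4, 3) -> finishes; pool += (1, 1, 2, 0) = (1, 4, 6, 3)
  proc-A needs (0, 4, 5, 2) <= (1, 4, 6, 3) -> finishes; pool += (1, 0, 0, 0) = (2, 4, 6, 3)
  proc-E needs (2, 3, 6, 3) <= (2, 4, 6, 3) -> finishes; pool += (1, 1, 2, 1) = (3, 5, 8, 4)
  proc-F needs (3, 3, 2, 4) <= (3, 5, 8, 4) -> finishes; pool += (2, 0, 1, 0) = (5, 5, 9, 4)
  proc-C needs (4, 5, 1, 4) <= (5, 5, 9, 4) -> finishes; pool += (1, 1, 1, 1) = (6, 6, 10, 5)
  proc-D needs (6, 4, 4, 4) <= (6, 6, 10, 5) -> finishes; pool += (1, 2, 1, 0) = (7, 8, 11, 5)


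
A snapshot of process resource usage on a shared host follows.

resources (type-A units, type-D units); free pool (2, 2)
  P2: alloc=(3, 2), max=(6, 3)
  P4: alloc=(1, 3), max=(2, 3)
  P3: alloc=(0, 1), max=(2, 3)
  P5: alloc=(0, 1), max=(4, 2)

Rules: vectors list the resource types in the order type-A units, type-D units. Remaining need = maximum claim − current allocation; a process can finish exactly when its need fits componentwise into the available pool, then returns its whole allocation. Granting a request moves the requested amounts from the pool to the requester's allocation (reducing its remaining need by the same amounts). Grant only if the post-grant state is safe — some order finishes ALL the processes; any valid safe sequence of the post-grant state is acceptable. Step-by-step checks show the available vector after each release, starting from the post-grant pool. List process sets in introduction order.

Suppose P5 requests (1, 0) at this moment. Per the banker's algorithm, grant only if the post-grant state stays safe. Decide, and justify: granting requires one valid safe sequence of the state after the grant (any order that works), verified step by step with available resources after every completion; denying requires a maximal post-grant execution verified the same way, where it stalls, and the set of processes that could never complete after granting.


DENY — the pretend-granted state is unsafe.
Key observation: after P4, P3 complete, (2, 6) is the best the pool ever gets, yet each leftover process wants more type-A units.
Pretend the grant happened; the run P4, P3 goes as far as possible. Check, step by step:
  pool = (1, 2)
  P4 needs (1, 0) <= (1, 2) -> finishes; pool += (1, 3) = (2, 5)
  P3 needs (2, 2) <= (2, 5) -> finishes; pool += (0, 1) = (2, 6)
  blocked: P2 wants (3, 1), pool (2, 6) — not enough type-A units
  blocked: P5 wants (3, 1), pool (2, 6) — not enough type-A units
Post-grant, the permanently blocked set is P2 and P5.


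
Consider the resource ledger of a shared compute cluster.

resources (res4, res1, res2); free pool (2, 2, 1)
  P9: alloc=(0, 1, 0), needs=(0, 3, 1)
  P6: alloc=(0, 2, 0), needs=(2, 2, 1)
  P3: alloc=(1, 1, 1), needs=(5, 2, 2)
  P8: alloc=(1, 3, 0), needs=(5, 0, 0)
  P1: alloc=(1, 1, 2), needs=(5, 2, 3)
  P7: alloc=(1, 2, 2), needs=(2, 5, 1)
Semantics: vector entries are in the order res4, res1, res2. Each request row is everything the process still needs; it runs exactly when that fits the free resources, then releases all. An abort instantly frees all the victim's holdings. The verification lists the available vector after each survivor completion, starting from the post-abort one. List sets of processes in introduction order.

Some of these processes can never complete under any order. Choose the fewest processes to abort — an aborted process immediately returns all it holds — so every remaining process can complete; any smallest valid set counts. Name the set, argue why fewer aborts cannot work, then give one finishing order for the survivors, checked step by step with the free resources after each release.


The answer: abort P8 and P1.
Key observation: P3 was stuck for good until P8 and P1 gave back (2, 4, 2); in the order shown it finishes at step 4.
Why nothing smaller works — every single abort fails: P9 alone leaves P3 blocked (short on res4); P6 alone leaves P3 blocked (short on res4); P3 alone leaves P8 blocked (short on res4); P8 alone leaves P3 blocked (short on res4); P1 alone leaves P3 blocked (short on res4); P7 alone leaves P3 blocked (short on res4).
One survivor order: P7, P6, P9, P3. Check, step by step (post-abort pool first):
  pool = (4, 6, 3)
  P7: need (2, 5, 1) fits (4, 6, 3); releases (1, 2, 2), pool now (5, 8, 5)
  P6: need (2, 2, 1) fits (5, 8, 5); releases (0, 2, 0), pool now (5, 10, 5)
  P9: need (0, 3, 1) fits (5, 10, 5); releases (0, 1, 0), pool now (5, 11, 5)
  P3: need (5, 2, 2) fits (5, 11, 5); releases (1, 1, 1), pool now (6, 12, 6)


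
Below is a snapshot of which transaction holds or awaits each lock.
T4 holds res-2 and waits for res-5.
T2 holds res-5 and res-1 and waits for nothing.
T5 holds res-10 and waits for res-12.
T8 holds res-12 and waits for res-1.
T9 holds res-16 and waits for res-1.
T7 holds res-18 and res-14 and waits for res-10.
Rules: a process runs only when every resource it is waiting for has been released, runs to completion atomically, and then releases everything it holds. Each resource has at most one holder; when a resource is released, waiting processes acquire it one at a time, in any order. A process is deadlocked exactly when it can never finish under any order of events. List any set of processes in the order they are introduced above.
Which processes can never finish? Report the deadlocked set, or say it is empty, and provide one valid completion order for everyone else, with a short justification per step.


Nothing here is deadlocked.
Key observation: every chain of waits terminates; starting from the processes that wait on nothing, all the rest unlock in turn.
One completion order for the rest: T2, T4, T9, T8, T5, T7.
Step-by-step check:
  T2 waits on nothing -> runs at once and releases res-5 and res-1
  T4: everything it awaited (res-5) is free; runs, freeing res-2
  T9: everything it awaited (res-1) is free; runs, freeing res-16
  T8: everything it awaited (res-1) is free; runs, freeing res-12
  T5: everything it awaited (res-12) is free; runs, freeing res-10
  T7: everything it awaited (res-10) is free; runs, freeing res-18 and res-14


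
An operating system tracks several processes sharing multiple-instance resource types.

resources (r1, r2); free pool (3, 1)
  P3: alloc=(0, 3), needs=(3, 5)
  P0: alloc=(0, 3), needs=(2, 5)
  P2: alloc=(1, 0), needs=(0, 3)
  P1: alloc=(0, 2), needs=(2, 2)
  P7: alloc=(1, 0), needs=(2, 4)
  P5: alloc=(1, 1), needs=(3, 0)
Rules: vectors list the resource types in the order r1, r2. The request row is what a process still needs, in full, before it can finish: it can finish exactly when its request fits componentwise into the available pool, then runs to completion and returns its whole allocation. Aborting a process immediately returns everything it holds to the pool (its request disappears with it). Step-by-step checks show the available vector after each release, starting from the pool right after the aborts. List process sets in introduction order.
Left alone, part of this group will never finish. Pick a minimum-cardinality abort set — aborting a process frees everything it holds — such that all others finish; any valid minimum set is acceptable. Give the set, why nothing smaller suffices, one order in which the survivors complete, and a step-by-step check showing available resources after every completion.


Abort P0.
Key observation: P3 could never have finished before the abort; with (0, 3) returned by P0, it fits at step 4.
Minimality: the empty abort set fails — the state is deadlocked as it stands.
One survivor order: P5, P1, P2, P3, P7. Step-by-step check (post-abort pool first):
  pool = (3, 4)
  P5: need (3, 0) fits (3, 4); releases (1, 1), pool now (4, 5)
  P1: need (2, 2) fits (4, 5); releases (0, 2), pool now (4, 7)
  P2: need (0, 3) fits (4, 7); releases (1, 0), pool now (5, 7)
  P3: need (3, 5) fits (5, 7); releases (0, 3), pool now (5, 10)
  P7: need (2, 4) fits (5, 10); releases (1, 0), pool now (6, 10)


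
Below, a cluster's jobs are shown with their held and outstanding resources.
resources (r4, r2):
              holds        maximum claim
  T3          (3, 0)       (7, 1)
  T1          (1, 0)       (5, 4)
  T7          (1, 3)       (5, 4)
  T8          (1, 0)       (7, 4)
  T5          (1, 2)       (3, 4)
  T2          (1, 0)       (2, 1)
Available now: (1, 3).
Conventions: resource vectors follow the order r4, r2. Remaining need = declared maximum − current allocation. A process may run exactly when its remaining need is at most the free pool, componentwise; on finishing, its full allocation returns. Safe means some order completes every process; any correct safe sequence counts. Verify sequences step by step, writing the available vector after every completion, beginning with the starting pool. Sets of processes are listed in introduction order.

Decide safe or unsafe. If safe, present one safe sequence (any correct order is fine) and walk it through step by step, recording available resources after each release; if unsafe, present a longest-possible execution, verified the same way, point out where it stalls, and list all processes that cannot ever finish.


UNSAFE — no complete ordering exists.
Key observation: r4 is the bottleneck — with T2, T5 done the pool holds (3, 5), short of every remaining need.
A maximal execution: T2, T5 — then nothing else fits. Check, step by step:
  pool = (1, 3)
  run T2 (needs (1, 1), free (1, 3)); after release of (1, 0) the pool is (2, 3)
  run T5 (needs (2, 2), free (2, 3)); after release of (1, 2) the pool is (3, 5)
  T3 still needs (4, 1) but only (3, 5) is free — short on r4
  T1 still needs (4, 4) but only (3, 5) is free — short on r4
  T7 still needs (4, 1) but only (3, 5) is free — short on r4
  T8 still needs (6, 4) but only (3, 5) is free — short on r4
Never able to finish: T3, T1, T7 and T8.


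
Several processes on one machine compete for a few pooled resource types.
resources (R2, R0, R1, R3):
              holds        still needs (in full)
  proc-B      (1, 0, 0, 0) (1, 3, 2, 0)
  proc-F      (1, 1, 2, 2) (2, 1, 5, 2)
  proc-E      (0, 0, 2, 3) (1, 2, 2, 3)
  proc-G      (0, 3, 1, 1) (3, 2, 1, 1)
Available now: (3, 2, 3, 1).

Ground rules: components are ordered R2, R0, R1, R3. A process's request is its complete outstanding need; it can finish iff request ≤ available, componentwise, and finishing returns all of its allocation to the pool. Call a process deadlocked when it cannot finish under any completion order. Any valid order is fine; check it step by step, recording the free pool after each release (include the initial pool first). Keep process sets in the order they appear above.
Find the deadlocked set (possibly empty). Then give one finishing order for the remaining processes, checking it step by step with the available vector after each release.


Deadlocked: proc-F and proc-E.
Key observation: after proc-G, proc-B the pool peaks at (4, 5, 4, 2), and each blocked process is short somewhere: proc-F on R1; proc-E on R3.
A valid finishing order for the others: proc-G, proc-B. Step-by-step check:
  pool = (3, 2, 3, 1)
  proc-G needs (3, 2, 1, 1) <= (3, 2, 3, 1) -> finishes; pool += (0, 3, 1, 1) = (3, 5, 4, 2)
  proc-B needs (1, 3, 2, 0) <= (3, 5, 4, 2) -> finishes; pool += (1, 0, 0, 0) = (4, 5, 4, 2)
The blocked processes can never fit:
  proc-F cannot run: need (2, 1, 5, 2) vs free (4, 5, 4, 2) (insufficient R1)
  proc-E cannot run: need (1, 2, 2, 3) vs free (4, 5, 4, 2) (insufficient R3)


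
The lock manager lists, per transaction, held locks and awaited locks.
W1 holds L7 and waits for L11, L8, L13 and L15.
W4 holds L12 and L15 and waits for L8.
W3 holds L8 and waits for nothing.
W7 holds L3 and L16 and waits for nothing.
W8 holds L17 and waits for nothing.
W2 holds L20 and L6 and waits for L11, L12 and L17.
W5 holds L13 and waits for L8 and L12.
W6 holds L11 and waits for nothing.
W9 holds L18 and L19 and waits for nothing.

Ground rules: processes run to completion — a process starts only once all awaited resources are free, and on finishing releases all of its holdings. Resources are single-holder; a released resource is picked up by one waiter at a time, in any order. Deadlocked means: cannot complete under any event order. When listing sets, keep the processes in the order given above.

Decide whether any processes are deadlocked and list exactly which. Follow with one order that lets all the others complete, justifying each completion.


No process is deadlocked.
Key observation: every chain of waits terminates; starting from the processes that wait on nothing, all the rest unlock in turn.
A valid finishing order for the others: W8, W6, W3, W4, W9, W5, W7, W1, W2.
Verifying each step:
  W8: no waits; runs immediately, freeing L17
  W6: no waits; runs immediately, freeing L11
  W3: no waits; runs immediately, freeing L8
  run W4 (all its waits — L8 — are resolved); releases L12 and L15
  W9: no waits; runs immediately, freeing L18 and L19
  run W5 (all its waits — L8 and L12 — are resolved); releases L13
  W7: no waits; runs immediately, freeing L3 and L16
  run W1 (all its waits — L11, L8, L13 and L15 — are resolved); releases L7
  run W2 (all its waits — L11, L12 and L17 — are resolved); releases L20 and L6


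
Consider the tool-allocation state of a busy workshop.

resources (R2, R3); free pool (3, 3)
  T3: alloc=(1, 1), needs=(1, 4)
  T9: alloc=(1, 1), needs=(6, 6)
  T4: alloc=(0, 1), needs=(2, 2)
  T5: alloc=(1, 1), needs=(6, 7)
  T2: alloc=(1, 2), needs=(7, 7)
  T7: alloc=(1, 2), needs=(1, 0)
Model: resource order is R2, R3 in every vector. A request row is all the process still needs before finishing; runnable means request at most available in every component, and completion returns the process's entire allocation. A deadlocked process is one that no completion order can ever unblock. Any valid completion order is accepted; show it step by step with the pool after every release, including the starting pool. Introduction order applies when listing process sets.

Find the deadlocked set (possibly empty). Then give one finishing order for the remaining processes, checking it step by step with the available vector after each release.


Deadlocked set: T9, T5 and T2.
Key observation: after T4, T7, T3 complete, (5, 7) is the best the pool ever gets, yet each leftover process wants more R2.
A valid finishing order for the others: T4, T7, T3. Walking it through:
  pool = (3, 3)
  T4: need (2, 2) fits (3, 3); releases (0, 1), pool now (3, 4)
  T7: need (1, 0) fits (3, 4); releases (1, 2), pool now (4, 6)
  T3: need (1, 4) fits (4, 6); releases (1, 1), pool now (5, 7)
The stuck group stays short no matter what:
  T9 still needs (6, 6) but only (5, 7) is free — short on R2
  T5 still needs (6, 7) but only (5, 7) is free — short on R2
  T2 still needs (7, 7) but only (5, 7) is free — short on R2


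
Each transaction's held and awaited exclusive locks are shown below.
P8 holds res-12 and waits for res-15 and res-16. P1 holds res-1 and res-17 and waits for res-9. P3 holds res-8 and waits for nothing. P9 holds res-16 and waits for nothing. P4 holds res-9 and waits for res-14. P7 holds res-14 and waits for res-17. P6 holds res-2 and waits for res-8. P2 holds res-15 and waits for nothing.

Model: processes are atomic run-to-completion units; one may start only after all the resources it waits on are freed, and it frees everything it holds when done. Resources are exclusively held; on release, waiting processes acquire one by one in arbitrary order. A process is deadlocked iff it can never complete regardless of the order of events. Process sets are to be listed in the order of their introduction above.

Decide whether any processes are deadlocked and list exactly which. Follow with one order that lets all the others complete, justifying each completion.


Deadlocked: P1, P4 and P7.
Key observation: along P1 -> P4 -> P7 -> P1, each member waits on what the next one holds — a deadlock; no other process is dragged down with it.
A valid finishing order for the others: P9, P2, P8, P3, P6.
Step-by-step check:
  P9 waits on nothing -> runs at once and releases res-16
  P2 waits on nothing -> runs at once and releases res-15
  P8: everything it awaited (res-15 and res-16) is free; runs, freeing res-12
  P3 waits on nothing -> runs at once and releases res-8
  P6: everything it awaited (res-8) is free; runs, freeing res-2


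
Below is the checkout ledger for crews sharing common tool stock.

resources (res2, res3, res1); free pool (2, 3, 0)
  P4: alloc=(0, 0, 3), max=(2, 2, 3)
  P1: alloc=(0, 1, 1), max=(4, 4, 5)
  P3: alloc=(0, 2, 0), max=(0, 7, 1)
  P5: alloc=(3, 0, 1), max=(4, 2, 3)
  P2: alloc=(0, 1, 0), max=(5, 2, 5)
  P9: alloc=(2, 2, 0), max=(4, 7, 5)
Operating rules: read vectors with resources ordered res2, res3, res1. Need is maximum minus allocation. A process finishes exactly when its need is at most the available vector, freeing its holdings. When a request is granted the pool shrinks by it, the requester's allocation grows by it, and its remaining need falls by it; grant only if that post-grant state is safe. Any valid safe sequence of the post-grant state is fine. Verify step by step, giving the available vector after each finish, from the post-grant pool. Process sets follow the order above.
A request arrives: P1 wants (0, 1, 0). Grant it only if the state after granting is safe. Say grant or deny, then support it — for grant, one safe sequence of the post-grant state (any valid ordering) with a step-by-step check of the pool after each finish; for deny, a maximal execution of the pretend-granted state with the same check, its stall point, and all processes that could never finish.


GRANT — the state after the grant stays safe, e.g. via P4, P5, P1, P2, P9, P3.
Key observation: (2, 2, 0) free after granting still covers P4 first, and each release covers the next.
Step-by-step check of the post-grant state:
  pool = (2, 2, 0)
  run P4 (needs (2, 2, 0), free (2, 2, 0)); after release of (0, 0, 3) the pool is (2, 2, 3)
  run P5 (needs (1, 2, 2), free (2, 2, 3)); after release of (3, 0, 1) the pool is (5, 2, 4)
  run P1 (needs (4, 2, 4), free (5, 2, 4)); after release of (0, 2, 1) the pool is (5, 4, 5)
  run P2 (needs (5, 1, 5), free (5, 4, 5)); after release of (0, 1, 0) the pool is (5, 5, 5)
  run P9 (needs (2, 5, 5), free (5, 5, 5)); after release of (2, 2, 0) the pool is (7, 7, 5)
  run P3 (needs (0, 5, 1), free (7, 7, 5)); after release of (0, 2, 0) the pool is (7, 9, 5)


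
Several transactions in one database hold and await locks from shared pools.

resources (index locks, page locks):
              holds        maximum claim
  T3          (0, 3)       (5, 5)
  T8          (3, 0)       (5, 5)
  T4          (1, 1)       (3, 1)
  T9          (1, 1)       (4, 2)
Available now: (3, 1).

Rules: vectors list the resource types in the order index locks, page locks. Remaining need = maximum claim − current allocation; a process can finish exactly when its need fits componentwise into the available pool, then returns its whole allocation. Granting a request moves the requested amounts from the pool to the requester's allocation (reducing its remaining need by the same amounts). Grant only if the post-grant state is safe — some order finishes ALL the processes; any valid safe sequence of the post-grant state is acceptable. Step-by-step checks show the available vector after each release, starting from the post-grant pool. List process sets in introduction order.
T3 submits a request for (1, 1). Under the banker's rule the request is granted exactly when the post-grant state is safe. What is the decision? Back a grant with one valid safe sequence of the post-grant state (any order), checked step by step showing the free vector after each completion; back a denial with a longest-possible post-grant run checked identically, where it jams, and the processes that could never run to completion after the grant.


GRANT — the state after the grant stays safe, e.g. via T4, T9, T3, T8.
Key observation: (2, 0) free after granting still covers T4 first, and each release covers the next.
Verifying the post-grant state step by step:
  pool = (2, 0)
  T4 needs (2, 0) <= (2, 0) -> finishes; pool += (1, 1) = (3, 1)
  T9 needs (3, 1) <= (3, 1) -> finishes; pool += (1, 1) = (4, 2)
  T3 needs (4, 1) <= (4, 2) -> finishes; pool += (1, 4) = (5, 6)
  T8 needs (2, 5) <= (5, 6) -> finishes; pool += (3, 0) = (8, 6)


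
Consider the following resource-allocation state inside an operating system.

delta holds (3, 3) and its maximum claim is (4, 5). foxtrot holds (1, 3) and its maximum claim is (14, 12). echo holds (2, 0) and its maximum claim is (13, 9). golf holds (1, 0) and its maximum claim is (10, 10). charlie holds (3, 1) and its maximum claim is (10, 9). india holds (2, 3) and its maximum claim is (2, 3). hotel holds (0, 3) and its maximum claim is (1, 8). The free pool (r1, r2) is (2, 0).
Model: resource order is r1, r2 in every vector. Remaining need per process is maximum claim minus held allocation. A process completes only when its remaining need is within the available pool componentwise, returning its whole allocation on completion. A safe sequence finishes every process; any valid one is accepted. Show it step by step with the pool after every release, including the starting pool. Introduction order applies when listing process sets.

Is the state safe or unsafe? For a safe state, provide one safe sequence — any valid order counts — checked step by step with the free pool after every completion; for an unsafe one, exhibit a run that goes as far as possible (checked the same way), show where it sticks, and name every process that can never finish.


SAFE, for example via the order india, delta, hotel, charlie, golf, echo, foxtrot.
Key observation: charlie is the earliest step where a requested resource binds exactly: need (7, 8), pool (7, 9) at its turn.
Step-by-step check:
  pool = (2, 0)
  run india (needs (0, 0), free (2, 0)); after release of (2, 3) the pool is (4, 3)
  run delta (needs (1, 2), free (4, 3)); after release of (3, 3) the pool is (7, 6)
  run hotel (needs (1, 5), free (7, 6)); after release of (0, 3) the pool is (7, 9)
  run charlie (needs (7, 8), free (7, 9)); after release of (3, 1) the pool is (10, 10)
  run golf (needs (9, 10), free (10, 10)); after release of (1, 0) the pool is (11, 10)
  run echo (needs (11, 9), free (11, 10)); after release of (2, 0) the pool is (13, 10)
  run foxtrot (needs (13, 9), free (13, 10)); after release of (1, 3) the pool is (14, 13)


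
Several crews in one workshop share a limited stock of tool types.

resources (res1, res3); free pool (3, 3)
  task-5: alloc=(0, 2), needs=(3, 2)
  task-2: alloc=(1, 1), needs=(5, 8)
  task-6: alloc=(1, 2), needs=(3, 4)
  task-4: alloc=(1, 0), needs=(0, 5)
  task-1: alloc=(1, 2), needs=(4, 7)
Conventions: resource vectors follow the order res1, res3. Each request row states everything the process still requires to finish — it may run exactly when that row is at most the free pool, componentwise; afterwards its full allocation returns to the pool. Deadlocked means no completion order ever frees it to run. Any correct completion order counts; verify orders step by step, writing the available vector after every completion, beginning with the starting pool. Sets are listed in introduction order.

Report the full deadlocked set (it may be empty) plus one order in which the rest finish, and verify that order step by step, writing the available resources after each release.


The deadlocked set is empty.
Key observation: no deadlock: task-5 fits now, and the freed resources carry the rest through.
The rest can finish in the order task-5, task-6, task-4, task-1, task-2. Verifying each step:
  pool = (3, 3)
  task-5: need (3, 2) fits (3, 3); releases (0, 2), pool now (3, 5)
  task-6: need (3, 4) fits (3, 5); releases (1, 2), pool now (4, 7)
  task-4: need (0, 5) fits (4, 7); releases (1, 0), pool now (5, 7)
  task-1: need (4, 7) fits (5, 7); releases (1, 2), pool now (6, 9)
  task-2: need (5, 8) fits (6, 9); releases (1, 1), pool now (7, 10)
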